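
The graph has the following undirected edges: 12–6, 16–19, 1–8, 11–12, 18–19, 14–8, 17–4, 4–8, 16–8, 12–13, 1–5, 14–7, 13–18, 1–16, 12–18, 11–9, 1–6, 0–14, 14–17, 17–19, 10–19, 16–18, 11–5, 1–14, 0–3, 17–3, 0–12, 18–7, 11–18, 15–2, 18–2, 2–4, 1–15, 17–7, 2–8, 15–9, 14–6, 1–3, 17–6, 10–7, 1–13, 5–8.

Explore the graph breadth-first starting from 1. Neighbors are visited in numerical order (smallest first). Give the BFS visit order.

1, 3, 5, 6, 8, 13, 14, 15, 16, 0, 17, 11, 12, 2, 4, 18, 7, 9, 19, 10

Visit 1; enqueue 3, 5, 6, 8, 13, 14, 15, 16 → queue [3, 5, 6, 8, 13, 14, 15, 16]
Visit 3; enqueue 0, 17 → queue [5, 6, 8, 13, 14, 15, 16, 0, 17]
Visit 5; enqueue 11 → queue [6, 8, 13, 14, 15, 16, 0, 17, 11]
Visit 6; enqueue 12 → queue [8, 13, 14, 15, 16, 0, 17, 11, 12]
Visit 8; enqueue 2, 4 → queue [13, 14, 15, 16, 0, 17, 11, 12, 2, 4]
Visit 13; enqueue 18 → queue [14, 15, 16, 0, 17, 11, 12, 2, 4, 18]
Visit 14; enqueue 7 → queue [15, 16, 0, 17, 11, 12, 2, 4, 18, 7]
Visit 15; enqueue 9 → queue [16, 0, 17, 11, 12, 2, 4, 18, 7, 9]
Visit 16; enqueue 19 → queue [0, 17, 11, 12, 2, 4, 18, 7, 9, 19]
Visit 0 → queue [17, 11, 12, 2, 4, 18, 7, 9, 19]
Visit 17 → queue [11, 12, 2, 4, 18, 7, 9, 19]
Visit 11 → queue [12, 2, 4, 18, 7, 9, 19]
Visit 12 → queue [2, 4, 18, 7, 9, 19]
Visit 2 → queue [4, 18, 7, 9, 19]
Visit 4 → queue [18, 7, 9, 19]
Visit 18 → queue [7, 9, 19]
Visit 7; enqueue 10 → queue [9, 19, 10]
Visit 9 → queue [19, 10]
Visit 19 → queue [10]
Visit 10 → queue []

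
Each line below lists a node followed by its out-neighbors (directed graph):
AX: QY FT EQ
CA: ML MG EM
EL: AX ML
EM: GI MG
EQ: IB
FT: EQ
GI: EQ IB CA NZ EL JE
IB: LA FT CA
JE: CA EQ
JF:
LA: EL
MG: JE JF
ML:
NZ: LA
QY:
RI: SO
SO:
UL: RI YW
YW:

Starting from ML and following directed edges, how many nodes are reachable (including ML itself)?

BFS from ML visits: ML
Reachable nodes: 1 of 19 total.

1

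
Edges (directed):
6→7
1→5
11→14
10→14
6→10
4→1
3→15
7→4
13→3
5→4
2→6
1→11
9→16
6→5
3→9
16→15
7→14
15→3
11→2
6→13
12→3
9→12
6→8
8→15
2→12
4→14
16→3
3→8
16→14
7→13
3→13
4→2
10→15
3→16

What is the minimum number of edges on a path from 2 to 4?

Level 0: 2
Level 1: 6, 12
Level 2: 3, 5, 7, 8, 10, 13
Level 3: 4, 9, 14, 15, 16
Level 4: 1
Level 5: 11
4 first appears at level 3.

3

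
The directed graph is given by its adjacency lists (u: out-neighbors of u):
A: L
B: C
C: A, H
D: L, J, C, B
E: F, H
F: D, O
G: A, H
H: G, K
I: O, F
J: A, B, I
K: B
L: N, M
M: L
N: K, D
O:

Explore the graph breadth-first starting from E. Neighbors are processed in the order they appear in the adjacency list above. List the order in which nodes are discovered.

E -> F -> H -> D -> O -> G -> K -> L -> J -> C -> B -> A -> N -> M -> I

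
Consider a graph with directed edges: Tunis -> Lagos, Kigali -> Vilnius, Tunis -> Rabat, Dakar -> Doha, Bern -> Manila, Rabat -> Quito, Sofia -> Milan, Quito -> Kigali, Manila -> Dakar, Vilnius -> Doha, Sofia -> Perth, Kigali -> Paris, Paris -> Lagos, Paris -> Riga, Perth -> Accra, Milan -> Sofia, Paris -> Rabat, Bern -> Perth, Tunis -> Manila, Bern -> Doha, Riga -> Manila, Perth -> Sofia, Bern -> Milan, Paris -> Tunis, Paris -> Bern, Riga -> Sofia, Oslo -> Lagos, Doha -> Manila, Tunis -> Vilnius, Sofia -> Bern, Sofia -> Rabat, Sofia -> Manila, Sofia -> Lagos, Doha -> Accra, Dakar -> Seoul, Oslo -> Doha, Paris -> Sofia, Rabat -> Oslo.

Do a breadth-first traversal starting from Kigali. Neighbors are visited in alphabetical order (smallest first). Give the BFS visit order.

Kigali, Paris, Vilnius, Bern, Lagos, Rabat, Riga, Sofia, Tunis, Doha, Manila, Milan, Perth, Oslo, Quito, Accra, Dakar, Seoul

Visit Kigali; enqueue Paris, Vilnius → queue [Paris, Vilnius]
Visit Paris; enqueue Bern, Lagos, Rabat, Riga, Sofia, Tunis → queue [Vilnius, Bern, Lagos, Rabat, Riga, Sofia, Tunis]
Visit Vilnius; enqueue Doha → queue [Bern, Lagos, Rabat, Riga, Sofia, Tunis, Doha]
Visit Bern; enqueue Manila, Milan, Perth → queue [Lagos, Rabat, Riga, Sofia, Tunis, Doha, Manila, Milan, Perth]
Visit Lagos → queue [Rabat, Riga, Sofia, Tunis, Doha, Manila, Milan, Perth]
Visit Rabat; enqueue Oslo, Quito → queue [Riga, Sofia, Tunis, Doha, Manila, Milan, Perth, Oslo, Quito]
Visit Riga → queue [Sofia, Tunis, Doha, Manila, Milan, Perth, Oslo, Quito]
Visit Sofia → queue [Tunis, Doha, Manila, Milan, Perth, Oslo, Quito]
Visit Tunis → queue [Doha, Manila, Milan, Perth, Oslo, Quito]
Visit Doha; enqueue Accra → queue [Manila, Milan, Perth, Oslo, Quito, Accra]
Visit Manila; enqueue Dakar → queue [Milan, Perth, Oslo, Quito, Accra, Dakar]
Visit Milan → queue [Perth, Oslo, Quito, Accra, Dakar]
Visit Perth → queue [Oslo, Quito, Accra, Dakar]
Visit Oslo → queue [Quito, Accra, Dakar]
Visit Quito → queue [Accra, Dakar]
Visit Accra → queue [Dakar]
Visit Dakar; enqueue Seoul → queue [Seoul]
Visit Seoul → queue []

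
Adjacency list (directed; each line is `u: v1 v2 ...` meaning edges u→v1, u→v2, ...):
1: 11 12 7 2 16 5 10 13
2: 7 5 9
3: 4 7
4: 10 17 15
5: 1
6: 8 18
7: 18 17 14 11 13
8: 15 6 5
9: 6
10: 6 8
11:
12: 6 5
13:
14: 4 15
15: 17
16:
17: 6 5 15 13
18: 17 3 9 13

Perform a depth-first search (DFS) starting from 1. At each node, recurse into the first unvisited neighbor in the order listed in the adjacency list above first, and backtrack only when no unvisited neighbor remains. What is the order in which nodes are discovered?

1 11 12 6 8 15 17 5 13 18 3 4 10 7 14 9 2 16

Visit 1
1 → 11
1 → 12
12 → 6
6 → 8
8 → 15
15 → 17
17 → 5
17 → 13
6 → 18
18 → 3
3 → 4
4 → 10
3 → 7
7 → 14
18 → 9
1 → 2
1 → 16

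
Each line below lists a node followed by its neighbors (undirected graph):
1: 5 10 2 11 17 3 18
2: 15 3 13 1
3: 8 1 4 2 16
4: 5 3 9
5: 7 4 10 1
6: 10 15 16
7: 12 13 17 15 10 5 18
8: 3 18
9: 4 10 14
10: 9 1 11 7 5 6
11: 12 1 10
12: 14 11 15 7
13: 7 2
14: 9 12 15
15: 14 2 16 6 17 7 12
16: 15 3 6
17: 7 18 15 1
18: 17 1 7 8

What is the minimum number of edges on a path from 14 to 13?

3

Level 0: 14
Level 1: 9, 12, 15
Level 2: 2, 4, 6, 7, 10, 11, 16, 17
Level 3: 1, 3, 5, 13, 18
Level 4: 8
13 first appears at level 3.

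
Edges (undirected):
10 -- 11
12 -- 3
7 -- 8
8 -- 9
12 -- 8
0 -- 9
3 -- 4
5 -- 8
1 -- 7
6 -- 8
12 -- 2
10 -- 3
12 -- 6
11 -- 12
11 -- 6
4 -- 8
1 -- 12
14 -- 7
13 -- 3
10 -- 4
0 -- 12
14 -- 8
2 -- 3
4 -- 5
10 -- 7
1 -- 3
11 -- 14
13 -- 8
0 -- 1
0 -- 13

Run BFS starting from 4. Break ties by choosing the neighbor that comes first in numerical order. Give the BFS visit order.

Visit 4; enqueue 3, 5, 8, 10 → queue [3, 5, 8, 10]
Visit 3; enqueue 1, 2, 12, 13 → queue [5, 8, 10, 1, 2, 12, 13]
Visit 5 → queue [8, 10, 1, 2, 12, 13]
Visit 8; enqueue 6, 7, 9, 14 → queue [10, 1, 2, 12, 13, 6, 7, 9, 14]
Visit 10; enqueue 11 → queue [1, 2, 12, 13, 6, 7, 9, 14, 11]
Visit 1; enqueue 0 → queue [2, 12, 13, 6, 7, 9, 14, 11, 0]
Visit 2 → queue [12, 13, 6, 7, 9, 14, 11, 0]
Visit 12 → queue [13, 6, 7, 9, 14, 11, 0]
Visit 13 → queue [6, 7, 9, 14, 11, 0]
Visit 6 → queue [7, 9, 14, 11, 0]
Visit 7 → queue [9, 14, 11, 0]
Visit 9 → queue [14, 11, 0]
Visit 14 → queue [11, 0]
Visit 11 → queue [0]
Visit 0 → queue []

4 3 5 8 10 1 2 12 13 6 7 9 14 11 0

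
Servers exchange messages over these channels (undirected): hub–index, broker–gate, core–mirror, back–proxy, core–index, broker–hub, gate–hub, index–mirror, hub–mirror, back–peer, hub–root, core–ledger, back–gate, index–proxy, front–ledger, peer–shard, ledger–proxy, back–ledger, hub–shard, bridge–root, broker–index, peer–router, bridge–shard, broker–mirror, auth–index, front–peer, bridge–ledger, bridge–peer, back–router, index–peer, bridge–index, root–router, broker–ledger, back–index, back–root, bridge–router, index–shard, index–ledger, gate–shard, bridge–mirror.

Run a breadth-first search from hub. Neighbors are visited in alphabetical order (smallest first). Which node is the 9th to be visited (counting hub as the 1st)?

Visit hub; enqueue broker, gate, index, mirror, root, shard → queue [broker, gate, index, mirror, root, shard]
Visit broker; enqueue ledger → queue [gate, index, mirror, root, shard, ledger]
Visit gate; enqueue back → queue [index, mirror, root, shard, ledger, back]
Visit index; enqueue auth, bridge, core, peer, proxy → queue [mirror, root, shard, ledger, back, auth, bridge, core, peer, proxy]
Visit mirror → queue [root, shard, ledger, back, auth, bridge, core, peer, proxy]
Visit root; enqueue router → queue [shard, ledger, back, auth, bridge, core, peer, proxy, router]
Visit shard → queue [ledger, back, auth, bridge, core, peer, proxy, router]
Visit ledger; enqueue front → queue [back, auth, bridge, core, peer, proxy, router, front]
Visit back → queue [auth, bridge, core, peer, proxy, router, front]
Visit auth → queue [bridge, core, peer, proxy, router, front]
Visit bridge → queue [core, peer, proxy, router, front]
Visit core → queue [peer, proxy, router, front]
Visit peer → queue [proxy, router, front]
Visit proxy → queue [router, front]
Visit router → queue [front]
Visit front → queue []

Visit order: hub, broker, gate, index, mirror, root, shard, ledger, back, auth, bridge, core, peer, proxy, router, front

back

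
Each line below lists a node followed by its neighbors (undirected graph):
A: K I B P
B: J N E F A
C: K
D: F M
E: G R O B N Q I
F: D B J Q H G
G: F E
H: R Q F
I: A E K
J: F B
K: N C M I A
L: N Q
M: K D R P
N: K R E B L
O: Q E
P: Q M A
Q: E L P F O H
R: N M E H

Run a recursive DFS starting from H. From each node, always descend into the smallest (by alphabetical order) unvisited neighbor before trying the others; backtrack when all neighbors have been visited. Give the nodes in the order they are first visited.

Visit H
H → F
F → B
B → A
A → I
I → E
E → G
E → N
N → K
K → C
K → M
M → D
M → P
P → Q
Q → L
Q → O
M → R
B → J

H F B A I E G N K C M D P Q L O R J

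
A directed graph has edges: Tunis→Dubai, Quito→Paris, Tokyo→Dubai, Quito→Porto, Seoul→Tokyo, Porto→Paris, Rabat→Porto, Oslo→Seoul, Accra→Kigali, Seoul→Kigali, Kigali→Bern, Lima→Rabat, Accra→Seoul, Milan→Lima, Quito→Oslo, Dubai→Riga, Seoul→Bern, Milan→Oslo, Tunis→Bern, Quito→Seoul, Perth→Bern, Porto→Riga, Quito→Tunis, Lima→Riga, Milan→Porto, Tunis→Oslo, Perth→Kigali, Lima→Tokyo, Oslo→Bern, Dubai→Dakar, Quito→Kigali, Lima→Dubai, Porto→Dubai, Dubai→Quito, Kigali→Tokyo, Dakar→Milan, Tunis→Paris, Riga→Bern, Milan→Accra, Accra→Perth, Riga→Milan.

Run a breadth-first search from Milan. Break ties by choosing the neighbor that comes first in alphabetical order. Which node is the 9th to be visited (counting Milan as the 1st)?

Visit Milan; enqueue Accra, Lima, Oslo, Porto → queue [Accra, Lima, Oslo, Porto]
Visit Accra; enqueue Kigali, Perth, Seoul → queue [Lima, Oslo, Porto, Kigali, Perth, Seoul]
Visit Lima; enqueue Dubai, Rabat, Riga, Tokyo → queue [Oslo, Porto, Kigali, Perth, Seoul, Dubai, Rabat, Riga, Tokyo]
Visit Oslo; enqueue Bern → queue [Porto, Kigali, Perth, Seoul, Dubai, Rabat, Riga, Tokyo, Bern]
Visit Porto; enqueue Paris → queue [Kigali, Perth, Seoul, Dubai, Rabat, Riga, Tokyo, Bern, Paris]
Visit Kigali → queue [Perth, Seoul, Dubai, Rabat, Riga, Tokyo, Bern, Paris]
Visit Perth → queue [Seoul, Dubai, Rabat, Riga, Tokyo, Bern, Paris]
Visit Seoul → queue [Dubai, Rabat, Riga, Tokyo, Bern, Paris]
Visit Dubai; enqueue Dakar, Quito → queue [Rabat, Riga, Tokyo, Bern, Paris, Dakar, Quito]
Visit Rabat → queue [Riga, Tokyo, Bern, Paris, Dakar, Quito]
Visit Riga → queue [Tokyo, Bern, Paris, Dakar, Quito]
Visit Tokyo → queue [Bern, Paris, Dakar, Quito]
Visit Bern → queue [Paris, Dakar, Quito]
Visit Paris → queue [Dakar, Quito]
Visit Dakar → queue [Quito]
Visit Quito; enqueue Tunis → queue [Tunis]
Visit Tunis → queue []

Visit order: Milan, Accra, Lima, Oslo, Porto, Kigali, Perth, Seoul, Dubai, Rabat, Riga, Tokyo, Bern, Paris, Dakar, Quito, Tunis

Dubai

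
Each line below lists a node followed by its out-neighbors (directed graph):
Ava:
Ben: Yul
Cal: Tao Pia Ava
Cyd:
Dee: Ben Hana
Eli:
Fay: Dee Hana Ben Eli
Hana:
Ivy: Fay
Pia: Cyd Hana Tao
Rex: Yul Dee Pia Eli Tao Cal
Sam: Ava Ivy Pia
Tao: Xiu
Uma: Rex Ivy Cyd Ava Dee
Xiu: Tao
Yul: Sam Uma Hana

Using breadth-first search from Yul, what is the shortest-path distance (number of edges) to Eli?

3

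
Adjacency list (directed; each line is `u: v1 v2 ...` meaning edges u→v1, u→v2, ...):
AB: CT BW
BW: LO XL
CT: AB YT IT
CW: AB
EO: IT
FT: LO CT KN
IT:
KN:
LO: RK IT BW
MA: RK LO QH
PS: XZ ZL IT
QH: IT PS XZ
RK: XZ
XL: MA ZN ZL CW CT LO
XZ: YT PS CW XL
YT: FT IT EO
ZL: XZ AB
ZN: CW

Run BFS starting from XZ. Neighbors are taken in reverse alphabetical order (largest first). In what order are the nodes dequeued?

XZ, YT, XL, PS, CW, IT, FT, EO, ZN, ZL, MA, LO, CT, AB, KN, RK, QH, BW

Visit XZ; enqueue YT, XL, PS, CW → queue [YT, XL, PS, CW]
Visit YT; enqueue IT, FT, EO → queue [XL, PS, CW, IT, FT, EO]
Visit XL; enqueue ZN, ZL, MA, LO, CT → queue [PS, CW, IT, FT, EO, ZN, ZL, MA, LO, CT]
Visit PS → queue [CW, IT, FT, EO, ZN, ZL, MA, LO, CT]
Visit CW; enqueue AB → queue [IT, FT, EO, ZN, ZL, MA, LO, CT, AB]
Visit IT → queue [FT, EO, ZN, ZL, MA, LO, CT, AB]
Visit FT; enqueue KN → queue [EO, ZN, ZL, MA, LO, CT, AB, KN]
Visit EO → queue [ZN, ZL, MA, LO, CT, AB, KN]
Visit ZN → queue [ZL, MA, LO, CT, AB, KN]
Visit ZL → queue [MA, LO, CT, AB, KN]
Visit MA; enqueue RK, QH → queue [LO, CT, AB, KN, RK, QH]
Visit LO; enqueue BW → queue [CT, AB, KN, RK, QH, BW]
Visit CT → queue [AB, KN, RK, QH, BW]
Visit AB → queue [KN, RK, QH, BW]
Visit KN → queue [RK, QH, BW]
Visit RK → queue [QH, BW]
Visit QH → queue [BW]
Visit BW → queue []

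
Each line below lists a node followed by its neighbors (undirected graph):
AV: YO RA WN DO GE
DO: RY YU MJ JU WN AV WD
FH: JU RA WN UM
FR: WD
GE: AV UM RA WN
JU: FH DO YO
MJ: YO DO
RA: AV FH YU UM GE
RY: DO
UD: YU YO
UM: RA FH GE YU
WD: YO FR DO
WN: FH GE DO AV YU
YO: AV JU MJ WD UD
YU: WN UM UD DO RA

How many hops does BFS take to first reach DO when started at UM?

Level 0: UM
Level 1: FH, GE, RA, YU
Level 2: AV, DO, JU, UD, WN
Level 3: MJ, RY, WD, YO
Level 4: FR
DO first appears at level 2.

2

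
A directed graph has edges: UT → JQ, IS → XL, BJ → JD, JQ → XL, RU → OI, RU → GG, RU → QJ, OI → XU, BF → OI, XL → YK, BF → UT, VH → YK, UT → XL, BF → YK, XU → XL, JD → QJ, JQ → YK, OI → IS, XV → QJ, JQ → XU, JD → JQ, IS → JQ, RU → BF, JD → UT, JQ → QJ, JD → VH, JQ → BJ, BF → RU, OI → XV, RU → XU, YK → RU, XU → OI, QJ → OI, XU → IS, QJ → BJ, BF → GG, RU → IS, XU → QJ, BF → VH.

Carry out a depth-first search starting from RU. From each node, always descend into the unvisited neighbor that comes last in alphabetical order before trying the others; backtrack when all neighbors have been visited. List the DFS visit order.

RU, XU, XL, YK, QJ, OI, XV, IS, JQ, BJ, JD, VH, UT, GG, BF

Visit RU
RU → XU
XU → XL
XL → YK
XU → QJ
QJ → OI
OI → XV
OI → IS
IS → JQ
JQ → BJ
BJ → JD
JD → VH
JD → UT
RU → GG
RU → BF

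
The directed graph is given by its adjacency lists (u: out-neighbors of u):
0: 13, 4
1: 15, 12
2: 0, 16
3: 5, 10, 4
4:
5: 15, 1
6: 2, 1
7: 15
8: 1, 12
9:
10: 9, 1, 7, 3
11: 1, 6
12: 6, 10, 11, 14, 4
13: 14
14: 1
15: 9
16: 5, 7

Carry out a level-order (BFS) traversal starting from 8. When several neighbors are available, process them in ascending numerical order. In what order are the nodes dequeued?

8 → 1 → 12 → 15 → 4 → 6 → 10 → 11 → 14 → 9 → 2 → 3 → 7 → 0 → 16 → 5 → 13

Visit 8; enqueue 1, 12 → queue [1, 12]
Visit 1; enqueue 15 → queue [12, 15]
Visit 12; enqueue 4, 6, 10, 11, 14 → queue [15, 4, 6, 10, 11, 14]
Visit 15; enqueue 9 → queue [4, 6, 10, 11, 14, 9]
Visit 4 → queue [6, 10, 11, 14, 9]
Visit 6; enqueue 2 → queue [10, 11, 14, 9, 2]
Visit 10; enqueue 3, 7 → queue [11, 14, 9, 2, 3, 7]
Visit 11 → queue [14, 9, 2, 3, 7]
Visit 14 → queue [9, 2, 3, 7]
Visit 9 → queue [2, 3, 7]
Visit 2; enqueue 0, 16 → queue [3, 7, 0, 16]
Visit 3; enqueue 5 → queue [7, 0, 16, 5]
Visit 7 → queue [0, 16, 5]
Visit 0; enqueue 13 → queue [16, 5, 13]
Visit 16 → queue [5, 13]
Visit 5 → queue [13]
Visit 13 → queue []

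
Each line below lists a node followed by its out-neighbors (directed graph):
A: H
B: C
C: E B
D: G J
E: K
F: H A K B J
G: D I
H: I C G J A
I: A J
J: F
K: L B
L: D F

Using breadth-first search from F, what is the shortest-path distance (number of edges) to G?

2

Level 0: F
Level 1: A, B, H, J, K
Level 2: C, G, I, L
Level 3: D, E
G first appears at level 2.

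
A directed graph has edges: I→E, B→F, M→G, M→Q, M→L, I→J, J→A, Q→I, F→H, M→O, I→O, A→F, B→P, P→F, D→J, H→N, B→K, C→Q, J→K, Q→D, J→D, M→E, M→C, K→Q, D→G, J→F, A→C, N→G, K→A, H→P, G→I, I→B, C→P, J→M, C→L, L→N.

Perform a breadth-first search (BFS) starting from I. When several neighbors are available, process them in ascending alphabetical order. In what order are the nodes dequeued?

I B E J O F K P A D M H Q C G L N

Visit I; enqueue B, E, J, O → queue [B, E, J, O]
Visit B; enqueue F, K, P → queue [E, J, O, F, K, P]
Visit E → queue [J, O, F, K, P]
Visit J; enqueue A, D, M → queue [O, F, K, P, A, D, M]
Visit O → queue [F, K, P, A, D, M]
Visit F; enqueue H → queue [K, P, A, D, M, H]
Visit K; enqueue Q → queue [P, A, D, M, H, Q]
Visit P → queue [A, D, M, H, Q]
Visit A; enqueue C → queue [D, M, H, Q, C]
Visit D; enqueue G → queue [M, H, Q, C, G]
Visit M; enqueue L → queue [H, Q, C, G, L]
Visit H; enqueue N → queue [Q, C, G, L, N]
Visit Q → queue [C, G, L, N]
Visit C → queue [G, L, N]
Visit G → queue [L, N]
Visit L → queue [N]
Visit N → queue []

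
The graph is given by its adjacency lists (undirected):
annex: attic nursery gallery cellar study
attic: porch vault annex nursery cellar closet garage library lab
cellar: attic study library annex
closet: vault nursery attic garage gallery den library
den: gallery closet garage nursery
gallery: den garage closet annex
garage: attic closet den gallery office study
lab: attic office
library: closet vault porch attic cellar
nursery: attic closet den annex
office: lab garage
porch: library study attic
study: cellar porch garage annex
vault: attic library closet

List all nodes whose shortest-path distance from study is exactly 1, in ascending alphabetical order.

annex, cellar, garage, porch

Level 0: study
Level 1: annex, cellar, garage, porch
Level 2: attic, closet, den, gallery, library, nursery, office
Level 3: lab, vault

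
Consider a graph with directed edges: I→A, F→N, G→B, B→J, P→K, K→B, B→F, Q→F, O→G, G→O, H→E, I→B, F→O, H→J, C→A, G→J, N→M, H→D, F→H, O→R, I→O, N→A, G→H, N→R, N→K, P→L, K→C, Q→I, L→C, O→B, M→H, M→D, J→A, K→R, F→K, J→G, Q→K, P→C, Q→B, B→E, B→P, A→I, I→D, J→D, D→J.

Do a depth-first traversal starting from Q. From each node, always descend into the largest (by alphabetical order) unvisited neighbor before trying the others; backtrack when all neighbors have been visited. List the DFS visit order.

Visit Q
Q → K
K → R
K → C
C → A
A → I
I → O
O → G
G → J
J → D
G → H
H → E
G → B
B → P
P → L
B → F
F → N
N → M

Q -> K -> R -> C -> A -> I -> O -> G -> J -> D -> H -> E -> B -> P -> L -> F -> N -> M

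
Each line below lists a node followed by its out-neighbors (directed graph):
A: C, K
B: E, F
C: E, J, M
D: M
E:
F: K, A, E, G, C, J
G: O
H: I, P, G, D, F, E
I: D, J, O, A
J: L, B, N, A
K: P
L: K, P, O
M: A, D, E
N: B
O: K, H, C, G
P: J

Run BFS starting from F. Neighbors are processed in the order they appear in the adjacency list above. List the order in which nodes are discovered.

F K A E G C J P O M L B N H D I

Visit F; enqueue K, A, E, G, C, J → queue [K, A, E, G, C, J]
Visit K; enqueue P → queue [A, E, G, C, J, P]
Visit A → queue [E, G, C, J, P]
Visit E → queue [G, C, J, P]
Visit G; enqueue O → queue [C, J, P, O]
Visit C; enqueue M → queue [J, P, O, M]
Visit J; enqueue L, B, N → queue [P, O, M, L, B, N]
Visit P → queue [O, M, L, B, N]
Visit O; enqueue H → queue [M, L, B, N, H]
Visit M; enqueue D → queue [L, B, N, H, D]
Visit L → queue [B, N, H, D]
Visit B → queue [N, H, D]
Visit N → queue [H, D]
Visit H; enqueue I → queue [D, I]
Visit D → queue [I]
Visit I → queue []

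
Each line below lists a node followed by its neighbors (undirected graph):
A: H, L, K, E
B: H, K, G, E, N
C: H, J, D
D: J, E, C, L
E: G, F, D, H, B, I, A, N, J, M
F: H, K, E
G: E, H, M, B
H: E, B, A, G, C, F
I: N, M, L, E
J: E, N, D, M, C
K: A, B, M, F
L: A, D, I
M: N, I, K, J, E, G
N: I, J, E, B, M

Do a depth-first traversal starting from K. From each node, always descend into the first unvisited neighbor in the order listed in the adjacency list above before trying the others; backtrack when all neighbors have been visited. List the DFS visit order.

Visit K
K → A
A → H
H → E
E → G
G → M
M → N
N → I
I → L
L → D
D → J
J → C
N → B
E → F

K A H E G M N I L D J C B F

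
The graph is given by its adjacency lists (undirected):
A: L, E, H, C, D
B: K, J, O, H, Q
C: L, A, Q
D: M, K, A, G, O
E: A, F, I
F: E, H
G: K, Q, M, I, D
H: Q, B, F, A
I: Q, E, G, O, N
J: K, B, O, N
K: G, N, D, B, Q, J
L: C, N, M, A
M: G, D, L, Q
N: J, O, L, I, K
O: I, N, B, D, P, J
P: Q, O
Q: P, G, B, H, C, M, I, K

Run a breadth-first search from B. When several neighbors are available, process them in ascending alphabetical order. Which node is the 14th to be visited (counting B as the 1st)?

Visit B; enqueue H, J, K, O, Q → queue [H, J, K, O, Q]
Visit H; enqueue A, F → queue [J, K, O, Q, A, F]
Visit J; enqueue N → queue [K, O, Q, A, F, N]
Visit K; enqueue D, G → queue [O, Q, A, F, N, D, G]
Visit O; enqueue I, P → queue [Q, A, F, N, D, G, I, P]
Visit Q; enqueue C, M → queue [A, F, N, D, G, I, P, C, M]
Visit A; enqueue E, L → queue [F, N, D, G, I, P, C, M, E, L]
Visit F → queue [N, D, G, I, P, C, M, E, L]
Visit N → queue [D, G, I, P, C, M, E, L]
Visit D → queue [G, I, P, C, M, E, L]
Visit G → queue [I, P, C, M, E, L]
Visit I → queue [P, C, M, E, L]
Visit P → queue [C, M, E, L]
Visit C → queue [M, E, L]
Visit M → queue [E, L]
Visit E → queue [L]
Visit L → queue []

Visit order: B, H, J, K, O, Q, A, F, N, D, G, I, P, C, M, E, L

C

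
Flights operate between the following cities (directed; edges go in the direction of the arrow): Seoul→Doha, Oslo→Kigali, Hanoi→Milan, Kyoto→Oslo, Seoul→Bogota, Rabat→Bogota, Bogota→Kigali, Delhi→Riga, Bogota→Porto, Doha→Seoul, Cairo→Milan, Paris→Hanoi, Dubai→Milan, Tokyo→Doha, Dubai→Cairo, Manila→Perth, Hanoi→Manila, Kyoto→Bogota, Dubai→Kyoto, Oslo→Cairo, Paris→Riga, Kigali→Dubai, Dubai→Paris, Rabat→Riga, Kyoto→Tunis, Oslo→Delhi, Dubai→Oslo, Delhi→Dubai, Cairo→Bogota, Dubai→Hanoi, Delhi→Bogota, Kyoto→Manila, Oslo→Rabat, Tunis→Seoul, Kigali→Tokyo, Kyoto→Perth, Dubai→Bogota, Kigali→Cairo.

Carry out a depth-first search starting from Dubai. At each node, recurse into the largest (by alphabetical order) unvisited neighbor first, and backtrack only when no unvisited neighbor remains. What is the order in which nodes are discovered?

Dubai -> Paris -> Riga -> Hanoi -> Milan -> Manila -> Perth -> Oslo -> Rabat -> Bogota -> Porto -> Kigali -> Tokyo -> Doha -> Seoul -> Cairo -> Delhi -> Kyoto -> Tunis

Visit Dubai
Dubai → Paris
Paris → Riga
Paris → Hanoi
Hanoi → Milan
Hanoi → Manila
Manila → Perth
Dubai → Oslo
Oslo → Rabat
Rabat → Bogota
Bogota → Porto
Bogota → Kigali
Kigali → Tokyo
Tokyo → Doha
Doha → Seoul
Kigali → Cairo
Oslo → Delhi
Dubai → Kyoto
Kyoto → Tunis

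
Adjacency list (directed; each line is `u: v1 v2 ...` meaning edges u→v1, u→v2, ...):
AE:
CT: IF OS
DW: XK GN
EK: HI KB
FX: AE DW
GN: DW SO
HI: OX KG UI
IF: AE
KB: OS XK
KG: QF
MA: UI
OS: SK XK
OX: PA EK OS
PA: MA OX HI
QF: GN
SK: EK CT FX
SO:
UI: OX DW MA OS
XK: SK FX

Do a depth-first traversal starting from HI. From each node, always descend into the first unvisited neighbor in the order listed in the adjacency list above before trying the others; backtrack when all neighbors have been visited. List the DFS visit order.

Visit HI
HI → OX
OX → PA
PA → MA
MA → UI
UI → DW
DW → XK
XK → SK
SK → EK
EK → KB
KB → OS
SK → CT
CT → IF
IF → AE
SK → FX
DW → GN
GN → SO
HI → KG
KG → QF

HI OX PA MA UI DW XK SK EK KB OS CT IF AE FX GN SO KG QF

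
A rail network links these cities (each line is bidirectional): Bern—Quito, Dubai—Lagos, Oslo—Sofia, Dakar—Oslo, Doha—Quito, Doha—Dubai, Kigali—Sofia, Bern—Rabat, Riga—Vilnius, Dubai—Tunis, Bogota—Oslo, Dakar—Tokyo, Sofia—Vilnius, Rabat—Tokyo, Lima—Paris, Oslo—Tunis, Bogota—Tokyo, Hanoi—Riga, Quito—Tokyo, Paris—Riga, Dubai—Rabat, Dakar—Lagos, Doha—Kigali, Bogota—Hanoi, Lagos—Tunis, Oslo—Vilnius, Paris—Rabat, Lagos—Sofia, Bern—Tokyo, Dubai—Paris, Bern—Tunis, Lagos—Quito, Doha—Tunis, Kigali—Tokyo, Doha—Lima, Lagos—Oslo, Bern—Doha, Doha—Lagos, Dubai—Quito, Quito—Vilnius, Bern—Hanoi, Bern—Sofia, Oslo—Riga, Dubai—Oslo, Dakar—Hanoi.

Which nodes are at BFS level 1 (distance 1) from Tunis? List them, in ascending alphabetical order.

Level 0: Tunis
Level 1: Bern, Doha, Dubai, Lagos, Oslo
Level 2: Bogota, Dakar, Hanoi, Kigali, Lima, Paris, Quito, Rabat, Riga, Sofia, Tokyo, Vilnius

Bern, Doha, Dubai, Lagos, Oslo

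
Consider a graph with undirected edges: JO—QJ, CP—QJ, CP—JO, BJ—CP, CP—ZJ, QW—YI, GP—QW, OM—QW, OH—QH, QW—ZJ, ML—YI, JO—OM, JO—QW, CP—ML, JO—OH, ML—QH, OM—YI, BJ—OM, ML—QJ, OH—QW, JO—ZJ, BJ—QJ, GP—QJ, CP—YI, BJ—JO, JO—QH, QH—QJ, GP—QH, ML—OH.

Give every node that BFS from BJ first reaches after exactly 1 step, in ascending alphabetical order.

Level 0: BJ
Level 1: CP, JO, OM, QJ
Level 2: GP, ML, OH, QH, QW, YI, ZJ

CP, JO, OM, QJ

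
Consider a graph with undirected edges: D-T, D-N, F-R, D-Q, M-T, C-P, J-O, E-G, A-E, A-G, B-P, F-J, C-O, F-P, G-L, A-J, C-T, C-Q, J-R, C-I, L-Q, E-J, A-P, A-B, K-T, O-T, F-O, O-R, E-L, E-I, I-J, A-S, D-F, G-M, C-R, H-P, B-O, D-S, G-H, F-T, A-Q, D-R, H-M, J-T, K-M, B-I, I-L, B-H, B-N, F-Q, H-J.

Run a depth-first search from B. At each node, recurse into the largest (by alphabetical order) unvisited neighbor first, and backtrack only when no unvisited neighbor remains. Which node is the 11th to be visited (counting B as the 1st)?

Q

Visit B
B → P
P → H
H → M
M → T
T → O
O → R
R → J
J → I
I → L
L → Q
Q → F
F → D
D → S
S → A
A → G
G → E
D → N
Q → C
T → K

Visit order: B, P, H, M, T, O, R, J, I, L, Q, F, D, S, A, G, E, N, C, K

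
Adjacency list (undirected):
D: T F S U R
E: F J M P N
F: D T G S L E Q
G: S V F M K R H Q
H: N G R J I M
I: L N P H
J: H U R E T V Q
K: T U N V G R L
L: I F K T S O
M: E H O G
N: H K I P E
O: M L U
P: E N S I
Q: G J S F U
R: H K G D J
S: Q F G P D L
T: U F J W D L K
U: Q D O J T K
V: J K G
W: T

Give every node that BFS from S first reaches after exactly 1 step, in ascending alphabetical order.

D, F, G, L, P, Q

Level 0: S
Level 1: D, F, G, L, P, Q
Level 2: E, H, I, J, K, M, N, O, R, T, U, V
Level 3: W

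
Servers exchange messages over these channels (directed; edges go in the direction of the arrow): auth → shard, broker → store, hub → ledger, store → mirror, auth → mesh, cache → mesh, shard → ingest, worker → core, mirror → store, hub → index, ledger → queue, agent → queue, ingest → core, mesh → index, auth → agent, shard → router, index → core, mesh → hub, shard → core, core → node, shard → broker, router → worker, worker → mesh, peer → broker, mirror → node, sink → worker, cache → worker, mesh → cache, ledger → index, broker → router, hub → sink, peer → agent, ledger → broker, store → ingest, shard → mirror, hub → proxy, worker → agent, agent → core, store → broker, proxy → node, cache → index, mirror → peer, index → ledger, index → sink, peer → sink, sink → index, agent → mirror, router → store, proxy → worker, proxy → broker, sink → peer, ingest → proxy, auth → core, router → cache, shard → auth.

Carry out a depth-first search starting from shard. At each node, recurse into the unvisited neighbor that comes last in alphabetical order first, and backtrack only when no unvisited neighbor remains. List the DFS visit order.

Visit shard
shard → router
router → worker
worker → mesh
mesh → index
index → sink
sink → peer
peer → broker
broker → store
store → mirror
mirror → node
store → ingest
ingest → proxy
ingest → core
peer → agent
agent → queue
index → ledger
mesh → hub
mesh → cache
shard → auth

shard, router, worker, mesh, index, sink, peer, broker, store, mirror, node, ingest, proxy, core, agent, queue, ledger, hub, cache, auth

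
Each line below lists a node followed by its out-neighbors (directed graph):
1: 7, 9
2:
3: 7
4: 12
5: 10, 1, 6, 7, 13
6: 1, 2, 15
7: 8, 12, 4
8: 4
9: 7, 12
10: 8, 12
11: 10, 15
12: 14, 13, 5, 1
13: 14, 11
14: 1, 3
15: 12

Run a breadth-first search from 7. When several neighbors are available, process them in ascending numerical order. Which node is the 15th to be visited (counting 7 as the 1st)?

Visit 7; enqueue 4, 8, 12 → queue [4, 8, 12]
Visit 4 → queue [8, 12]
Visit 8 → queue [12]
Visit 12; enqueue 1, 5, 13, 14 → queue [1, 5, 13, 14]
Visit 1; enqueue 9 → queue [5, 13, 14, 9]
Visit 5; enqueue 6, 10 → queue [13, 14, 9, 6, 10]
Visit 13; enqueue 11 → queue [14, 9, 6, 10, 11]
Visit 14; enqueue 3 → queue [9, 6, 10, 11, 3]
Visit 9 → queue [6, 10, 11, 3]
Visit 6; enqueue 2, 15 → queue [10, 11, 3, 2, 15]
Visit 10 → queue [11, 3, 2, 15]
Visit 11 → queue [3, 2, 15]
Visit 3 → queue [2, 15]
Visit 2 → queue [15]
Visit 15 → queue []

Visit order: 7, 4, 8, 12, 1, 5, 13, 14, 9, 6, 10, 11, 3, 2, 15

15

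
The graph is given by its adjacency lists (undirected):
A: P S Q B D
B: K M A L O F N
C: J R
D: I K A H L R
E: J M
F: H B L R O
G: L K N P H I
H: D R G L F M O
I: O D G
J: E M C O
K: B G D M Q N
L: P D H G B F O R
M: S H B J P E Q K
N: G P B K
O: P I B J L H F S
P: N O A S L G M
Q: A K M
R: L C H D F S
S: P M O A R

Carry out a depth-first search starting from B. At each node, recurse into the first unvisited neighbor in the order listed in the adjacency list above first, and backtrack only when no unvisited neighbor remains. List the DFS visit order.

Visit B
B → K
K → G
G → L
L → P
P → N
P → O
O → I
I → D
D → A
A → S
S → M
M → H
H → R
R → C
C → J
J → E
R → F
M → Q

B, K, G, L, P, N, O, I, D, A, S, M, H, R, C, J, E, F, Q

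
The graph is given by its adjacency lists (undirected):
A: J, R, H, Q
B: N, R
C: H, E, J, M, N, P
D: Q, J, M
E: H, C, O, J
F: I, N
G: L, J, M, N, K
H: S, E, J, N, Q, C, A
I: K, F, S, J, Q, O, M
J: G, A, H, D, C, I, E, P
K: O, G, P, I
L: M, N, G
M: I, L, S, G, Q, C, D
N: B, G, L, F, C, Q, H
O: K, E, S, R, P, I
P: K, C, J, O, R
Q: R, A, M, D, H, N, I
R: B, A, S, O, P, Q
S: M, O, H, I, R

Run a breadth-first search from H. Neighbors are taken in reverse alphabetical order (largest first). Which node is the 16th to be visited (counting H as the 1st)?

Visit H; enqueue S, Q, N, J, E, C, A → queue [S, Q, N, J, E, C, A]
Visit S; enqueue R, O, M, I → queue [Q, N, J, E, C, A, R, O, M, I]
Visit Q; enqueue D → queue [N, J, E, C, A, R, O, M, I, D]
Visit N; enqueue L, G, F, B → queue [J, E, C, A, R, O, M, I, D, L, G, F, B]
Visit J; enqueue P → queue [E, C, A, R, O, M, I, D, L, G, F, B, P]
Visit E → queue [C, A, R, O, M, I, D, L, G, F, B, P]
Visit C → queue [A, R, O, M, I, D, L, G, F, B, P]
Visit A → queue [R, O, M, I, D, L, G, F, B, P]
Visit R → queue [O, M, I, D, L, G, F, B, P]
Visit O; enqueue K → queue [M, I, D, L, G, F, B, P, K]
Visit M → queue [I, D, L, G, F, B, P, K]
Visit I → queue [D, L, G, F, B, P, K]
Visit D → queue [L, G, F, B, P, K]
Visit L → queue [G, F, B, P, K]
Visit G → queue [F, B, P, K]
Visit F → queue [B, P, K]
Visit B → queue [P, K]
Visit P → queue [K]
Visit K → queue []

Visit order: H, S, Q, N, J, E, C, A, R, O, M, I, D, L, G, F, B, P, K

F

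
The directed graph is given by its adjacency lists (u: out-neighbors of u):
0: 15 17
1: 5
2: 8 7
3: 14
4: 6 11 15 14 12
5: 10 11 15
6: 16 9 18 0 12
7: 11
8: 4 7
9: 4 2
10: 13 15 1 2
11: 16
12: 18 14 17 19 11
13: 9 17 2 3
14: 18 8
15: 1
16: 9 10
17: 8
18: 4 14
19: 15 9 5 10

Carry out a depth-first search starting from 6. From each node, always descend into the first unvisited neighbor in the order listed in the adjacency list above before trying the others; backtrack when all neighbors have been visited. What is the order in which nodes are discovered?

6 → 16 → 9 → 4 → 11 → 15 → 1 → 5 → 10 → 13 → 17 → 8 → 7 → 2 → 3 → 14 → 18 → 12 → 19 → 0

Visit 6
6 → 16
16 → 9
9 → 4
4 → 11
4 → 15
15 → 1
1 → 5
5 → 10
10 → 13
13 → 17
17 → 8
8 → 7
13 → 2
13 → 3
3 → 14
14 → 18
4 → 12
12 → 19
6 → 0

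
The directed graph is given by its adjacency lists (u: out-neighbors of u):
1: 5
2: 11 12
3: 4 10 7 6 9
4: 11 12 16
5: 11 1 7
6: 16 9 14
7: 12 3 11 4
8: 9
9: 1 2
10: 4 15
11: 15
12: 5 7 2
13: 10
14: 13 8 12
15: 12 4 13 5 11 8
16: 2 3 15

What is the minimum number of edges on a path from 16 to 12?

Level 0: 16
Level 1: 2, 3, 15
Level 2: 4, 5, 6, 7, 8, 9, 10, 11, 12, 13
Level 3: 1, 14
12 first appears at level 2.

2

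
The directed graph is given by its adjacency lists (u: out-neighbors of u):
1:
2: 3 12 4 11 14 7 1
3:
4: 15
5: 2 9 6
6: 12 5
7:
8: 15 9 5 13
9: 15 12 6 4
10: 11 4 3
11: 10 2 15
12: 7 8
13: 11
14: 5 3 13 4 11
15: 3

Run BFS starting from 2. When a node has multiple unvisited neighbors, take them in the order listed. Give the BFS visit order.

2, 3, 12, 4, 11, 14, 7, 1, 8, 15, 10, 5, 13, 9, 6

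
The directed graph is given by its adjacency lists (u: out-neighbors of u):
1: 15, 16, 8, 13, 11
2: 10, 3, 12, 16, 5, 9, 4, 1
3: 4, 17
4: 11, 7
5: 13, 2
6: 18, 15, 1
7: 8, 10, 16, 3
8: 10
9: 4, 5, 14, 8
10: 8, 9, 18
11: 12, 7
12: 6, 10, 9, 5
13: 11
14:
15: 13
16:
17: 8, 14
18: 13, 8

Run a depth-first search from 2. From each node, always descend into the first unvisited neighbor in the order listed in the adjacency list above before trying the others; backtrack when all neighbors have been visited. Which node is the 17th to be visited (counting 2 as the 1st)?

17

Visit 2
2 → 10
10 → 8
10 → 9
9 → 4
4 → 11
11 → 12
12 → 6
6 → 18
18 → 13
6 → 15
6 → 1
1 → 16
12 → 5
11 → 7
7 → 3
3 → 17
17 → 14

Visit order: 2, 10, 8, 9, 4, 11, 12, 6, 18, 13, 15, 1, 16, 5, 7, 3, 17, 14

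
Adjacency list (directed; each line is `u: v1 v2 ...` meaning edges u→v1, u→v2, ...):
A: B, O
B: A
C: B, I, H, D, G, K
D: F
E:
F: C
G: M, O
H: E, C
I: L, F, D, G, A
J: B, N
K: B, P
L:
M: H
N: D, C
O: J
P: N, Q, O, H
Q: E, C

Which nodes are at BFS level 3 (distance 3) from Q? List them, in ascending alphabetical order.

A, F, L, M, O, P

Level 0: Q
Level 1: C, E
Level 2: B, D, G, H, I, K
Level 3: A, F, L, M, O, P
Level 4: J, N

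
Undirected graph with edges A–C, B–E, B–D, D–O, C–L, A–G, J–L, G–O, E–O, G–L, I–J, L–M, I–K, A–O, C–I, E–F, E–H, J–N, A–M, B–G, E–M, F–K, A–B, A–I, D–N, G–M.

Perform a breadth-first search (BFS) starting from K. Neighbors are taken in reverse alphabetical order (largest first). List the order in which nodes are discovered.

Visit K; enqueue I, F → queue [I, F]
Visit I; enqueue J, C, A → queue [F, J, C, A]
Visit F; enqueue E → queue [J, C, A, E]
Visit J; enqueue N, L → queue [C, A, E, N, L]
Visit C → queue [A, E, N, L]
Visit A; enqueue O, M, G, B → queue [E, N, L, O, M, G, B]
Visit E; enqueue H → queue [N, L, O, M, G, B, H]
Visit N; enqueue D → queue [L, O, M, G, B, H, D]
Visit L → queue [O, M, G, B, H, D]
Visit O → queue [M, G, B, H, D]
Visit M → queue [G, B, H, D]
Visit G → queue [B, H, D]
Visit B → queue [H, D]
Visit H → queue [D]
Visit D → queue []

K -> I -> F -> J -> C -> A -> E -> N -> L -> O -> M -> G -> B -> H -> D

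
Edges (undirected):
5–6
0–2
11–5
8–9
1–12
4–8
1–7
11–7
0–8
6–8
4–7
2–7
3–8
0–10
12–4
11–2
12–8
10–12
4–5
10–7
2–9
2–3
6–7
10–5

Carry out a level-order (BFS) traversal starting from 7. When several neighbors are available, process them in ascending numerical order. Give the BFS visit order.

7 → 1 → 2 → 4 → 6 → 10 → 11 → 12 → 0 → 3 → 9 → 5 → 8

Visit 7; enqueue 1, 2, 4, 6, 10, 11 → queue [1, 2, 4, 6, 10, 11]
Visit 1; enqueue 12 → queue [2, 4, 6, 10, 11, 12]
Visit 2; enqueue 0, 3, 9 → queue [4, 6, 10, 11, 12, 0, 3, 9]
Visit 4; enqueue 5, 8 → queue [6, 10, 11, 12, 0, 3, 9, 5, 8]
Visit 6 → queue [10, 11, 12, 0, 3, 9, 5, 8]
Visit 10 → queue [11, 12, 0, 3, 9, 5, 8]
Visit 11 → queue [12, 0, 3, 9, 5, 8]
Visit 12 → queue [0, 3, 9, 5, 8]
Visit 0 → queue [3, 9, 5, 8]
Visit 3 → queue [9, 5, 8]
Visit 9 → queue [5, 8]
Visit 5 → queue [8]
Visit 8 → queue []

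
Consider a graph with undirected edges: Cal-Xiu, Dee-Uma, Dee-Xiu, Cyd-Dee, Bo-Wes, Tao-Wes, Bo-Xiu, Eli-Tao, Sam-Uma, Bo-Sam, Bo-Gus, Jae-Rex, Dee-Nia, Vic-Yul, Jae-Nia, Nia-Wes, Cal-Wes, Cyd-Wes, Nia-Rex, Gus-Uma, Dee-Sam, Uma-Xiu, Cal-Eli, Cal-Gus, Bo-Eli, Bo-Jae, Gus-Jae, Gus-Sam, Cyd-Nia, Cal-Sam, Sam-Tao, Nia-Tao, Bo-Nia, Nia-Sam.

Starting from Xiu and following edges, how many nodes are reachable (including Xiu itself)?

14

BFS from Xiu visits: Xiu, Bo, Cal, Dee, Uma, Eli, Gus, Jae, Nia, Sam, Wes, Cyd, Tao, Rex
Reachable nodes: 14 of 16 total.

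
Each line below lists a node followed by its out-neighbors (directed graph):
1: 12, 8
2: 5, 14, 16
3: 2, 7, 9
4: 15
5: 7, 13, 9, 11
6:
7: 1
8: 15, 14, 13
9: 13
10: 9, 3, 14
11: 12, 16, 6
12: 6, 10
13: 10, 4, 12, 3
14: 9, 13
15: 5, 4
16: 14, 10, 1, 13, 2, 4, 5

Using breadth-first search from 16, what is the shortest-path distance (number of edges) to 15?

2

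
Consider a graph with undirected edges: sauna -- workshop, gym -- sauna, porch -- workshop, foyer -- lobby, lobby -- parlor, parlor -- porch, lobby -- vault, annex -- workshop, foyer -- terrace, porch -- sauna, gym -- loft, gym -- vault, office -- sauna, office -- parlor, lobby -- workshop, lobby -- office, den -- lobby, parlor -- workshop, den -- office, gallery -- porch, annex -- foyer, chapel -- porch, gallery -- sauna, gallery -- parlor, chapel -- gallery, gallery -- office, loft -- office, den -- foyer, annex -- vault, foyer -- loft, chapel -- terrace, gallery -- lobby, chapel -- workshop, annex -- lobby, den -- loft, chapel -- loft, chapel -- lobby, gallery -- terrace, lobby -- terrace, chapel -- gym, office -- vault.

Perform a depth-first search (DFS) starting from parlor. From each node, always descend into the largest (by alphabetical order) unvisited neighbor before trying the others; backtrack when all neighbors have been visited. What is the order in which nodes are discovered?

parlor, workshop, sauna, porch, gallery, terrace, lobby, vault, office, loft, gym, chapel, foyer, den, annex

Visit parlor
parlor → workshop
workshop → sauna
sauna → porch
porch → gallery
gallery → terrace
terrace → lobby
lobby → vault
vault → office
office → loft
loft → gym
gym → chapel
loft → foyer
foyer → den
foyer → annex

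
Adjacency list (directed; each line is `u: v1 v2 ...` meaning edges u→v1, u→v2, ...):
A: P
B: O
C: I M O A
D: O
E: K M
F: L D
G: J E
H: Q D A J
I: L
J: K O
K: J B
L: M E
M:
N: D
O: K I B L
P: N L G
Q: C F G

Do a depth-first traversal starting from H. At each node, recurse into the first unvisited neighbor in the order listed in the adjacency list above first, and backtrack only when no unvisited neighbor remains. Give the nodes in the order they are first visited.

Visit H
H → Q
Q → C
C → I
I → L
L → M
L → E
E → K
K → J
J → O
O → B
C → A
A → P
P → N
N → D
P → G
Q → F

H -> Q -> C -> I -> L -> M -> E -> K -> J -> O -> B -> A -> P -> N -> D -> G -> F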